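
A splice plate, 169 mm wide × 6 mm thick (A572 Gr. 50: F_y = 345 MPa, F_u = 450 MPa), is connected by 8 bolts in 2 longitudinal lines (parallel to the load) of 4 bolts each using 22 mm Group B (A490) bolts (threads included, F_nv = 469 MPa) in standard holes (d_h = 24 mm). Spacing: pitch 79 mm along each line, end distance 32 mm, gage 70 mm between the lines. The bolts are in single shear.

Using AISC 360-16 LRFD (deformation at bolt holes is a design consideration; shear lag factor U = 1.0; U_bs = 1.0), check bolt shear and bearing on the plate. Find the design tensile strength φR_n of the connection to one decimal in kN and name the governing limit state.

Bolt shear: A_b = π(22)²/4 = 380.13 mm². φR_n = 0.75 × 469 × 380.13 × 8 × 1 = 1069.7 kN.
Bearing (6 mm plate, F_u = 450 MPa): end bolts L_c = 32 − 24/2 = 20, R_n = min(1.2×20×6×450, 2.4×22×6×450) = 64.8 kN/bolt; interior L_c = 79 − 24 = 55, R_n = 142.56 kN/bolt. φR_n = 0.75 × (2×64.8 + 6×142.56) = 738.7 kN.
Governing: min(1069.7, 738.7) = 738.7 kN → bearing.

738.7 kN (bearing governs)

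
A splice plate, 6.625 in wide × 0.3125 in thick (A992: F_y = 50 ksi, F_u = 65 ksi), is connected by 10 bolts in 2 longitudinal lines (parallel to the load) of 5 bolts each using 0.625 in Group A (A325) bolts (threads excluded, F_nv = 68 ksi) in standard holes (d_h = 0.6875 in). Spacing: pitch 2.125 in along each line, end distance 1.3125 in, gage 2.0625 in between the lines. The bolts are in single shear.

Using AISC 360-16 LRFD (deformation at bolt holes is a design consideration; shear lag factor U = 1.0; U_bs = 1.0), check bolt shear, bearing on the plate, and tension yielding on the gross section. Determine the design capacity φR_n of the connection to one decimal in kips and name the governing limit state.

Bolt shear: A_b = π(0.625)²/4 = 0.3068 in². φR_n = 0.75 × 68 × 0.3068 × 10 × 1 = 156.5 kips.
Bearing (0.3125 in plate, F_u = 65 ksi): end bolts L_c = 1.3125 − 0.6875/2 = 0.96875, R_n = min(1.2×0.96875×0.3125×65, 2.4×0.625×0.3125×65) = 23.613 kips/bolt; interior L_c = 2.125 − 0.6875 = 1.4375, R_n = 30.469 kips/bolt. φR_n = 0.75 × (2×23.613 + 8×30.469) = 218.2 kips.
Tension yield (gross): A_g = 6.625×0.3125 = 2.0703 in². φR_n = 0.90 × 50 × 2.0703 = 93.2 kips.
Governing: min(156.5, 218.2, 93.2) = 93.2 kips → gross-section yield.

93.2 kips (gross-section yield governs)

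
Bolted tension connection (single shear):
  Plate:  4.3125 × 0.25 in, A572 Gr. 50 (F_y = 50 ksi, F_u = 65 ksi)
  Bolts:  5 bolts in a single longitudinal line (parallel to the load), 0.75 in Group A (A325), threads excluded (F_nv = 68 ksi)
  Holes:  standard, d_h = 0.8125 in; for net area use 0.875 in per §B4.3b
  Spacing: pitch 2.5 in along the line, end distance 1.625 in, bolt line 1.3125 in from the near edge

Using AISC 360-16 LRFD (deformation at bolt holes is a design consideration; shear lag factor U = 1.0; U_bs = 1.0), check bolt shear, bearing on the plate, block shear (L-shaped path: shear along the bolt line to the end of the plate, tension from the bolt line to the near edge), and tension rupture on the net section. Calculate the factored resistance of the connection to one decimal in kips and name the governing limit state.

41.9 kips (net-section rupture governs)

Bolt shear: A_b = π(0.75)²/4 = 0.44179 in². φR_n = 0.75 × 68 × 0.44179 × 5 × 1 = 112.7 kips.
Bearing (0.25 in plate, F_u = 65 ksi): end bolts L_c = 1.625 − 0.8125/2 = 1.21875, R_n = min(1.2×1.21875×0.25×65, 2.4×0.75×0.25×65) = 23.766 kips/bolt; interior L_c = 2.5 − 0.8125 = 1.6875, R_n = 29.25 kips/bolt. φR_n = 0.75 × (1×23.766 + 4×29.25) = 105.6 kips.
Block shear: shear path 1×[1.625+4×2.5] = 1×11.625 in, A_gv = 2.9063, A_nv = 1×(11.625 − 4.5×0.875)×0.25 = 1.9219 in²; tension to near edge: (1.3125 − 0.5×0.875)×0.25 = 0.21875 in². R_n = min(0.6×65×1.9219, 0.6×50×2.9063) + 1.0×65×0.21875 = min(74.954, 87.189) + 14.219 = 89.173 kips. φR_n = 0.75 × 89.173 = 66.9 kips.
Tension rupture (net): A_n = (4.3125 − 1×0.875)×0.25 = 0.85938 in² (U = 1.0, A_e = A_n). φR_n = 0.75 × 65 × 0.85938 = 41.9 kips.
Governing: min(112.7, 105.6, 66.9, 41.9) = 41.9 kips → net-section rupture.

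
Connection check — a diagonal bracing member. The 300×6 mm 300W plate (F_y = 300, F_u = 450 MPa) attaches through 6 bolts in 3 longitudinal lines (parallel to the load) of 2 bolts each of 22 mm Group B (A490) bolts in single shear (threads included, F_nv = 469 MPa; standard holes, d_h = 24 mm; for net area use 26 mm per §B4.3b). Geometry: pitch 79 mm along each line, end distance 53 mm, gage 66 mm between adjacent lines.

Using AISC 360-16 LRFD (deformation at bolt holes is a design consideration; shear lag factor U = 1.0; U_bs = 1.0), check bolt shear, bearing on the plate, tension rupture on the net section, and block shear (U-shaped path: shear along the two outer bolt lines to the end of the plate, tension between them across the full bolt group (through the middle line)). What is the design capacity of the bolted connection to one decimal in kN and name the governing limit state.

Bolt shear: A_b = π(22)²/4 = 380.13 mm². φR_n = 0.75 × 469 × 380.13 × 6 × 1 = 802.3 kN.
Bearing (6 mm plate, F_u = 450 MPa): end bolts L_c = 53 − 24/2 = 41, R_n = min(1.2×41×6×450, 2.4×22×6×450) = 132.84 kN/bolt; interior L_c = 79 − 24 = 55, R_n = 142.56 kN/bolt. φR_n = 0.75 × (3×132.84 + 3×142.56) = 619.7 kN.
Tension rupture (net): A_n = (300 − 3×26)×6 = 1332 mm² (U = 1.0, A_e = A_n). φR_n = 0.75 × 450 × 1332 = 449.6 kN.
Block shear: shear path 2×[53+1×79] = 2×132 mm, A_gv = 1584, A_nv = 2×(132 − 1.5×26)×6 = 1116 mm²; tension across gage: (132 − 2×26)×6 = 480 mm². R_n = min(0.6×450×1116, 0.6×300×1584) + 1.0×450×480 = min(301.32, 285.12) + 216 = 501.12 kN. φR_n = 0.75 × 501.12 = 375.8 kN.
Governing: min(802.3, 619.7, 449.6, 375.8) = 375.8 kN → block shear.

375.8 kN (block shear governs)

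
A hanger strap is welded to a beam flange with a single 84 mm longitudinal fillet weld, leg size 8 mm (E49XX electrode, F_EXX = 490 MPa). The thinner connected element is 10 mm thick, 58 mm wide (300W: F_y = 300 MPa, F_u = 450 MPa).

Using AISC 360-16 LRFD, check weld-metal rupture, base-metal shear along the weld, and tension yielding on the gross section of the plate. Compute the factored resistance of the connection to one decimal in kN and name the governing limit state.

104.8 kN (weld metal governs)

Weld metal: throat = 0.707×8 = 5.656 mm, L = 84 mm. φR_n = 0.75 × 0.6 × 490 × 5.656 × 84 = 104.8 kN.
Base metal shear (10 mm plate): yield φR_n = 1.0×0.6×300×10×84 = 151.2 kN; rupture φR_n = 0.75×0.6×450×10×84 = 170.1 kN; take 151.2 kN (yield).
Tension yield (gross): A_g = 58×10 = 580 mm². φR_n = 0.90 × 300 × 580 = 156.6 kN.
Governing: min(104.8, 151.2, 156.6) = 104.8 kN → weld metal.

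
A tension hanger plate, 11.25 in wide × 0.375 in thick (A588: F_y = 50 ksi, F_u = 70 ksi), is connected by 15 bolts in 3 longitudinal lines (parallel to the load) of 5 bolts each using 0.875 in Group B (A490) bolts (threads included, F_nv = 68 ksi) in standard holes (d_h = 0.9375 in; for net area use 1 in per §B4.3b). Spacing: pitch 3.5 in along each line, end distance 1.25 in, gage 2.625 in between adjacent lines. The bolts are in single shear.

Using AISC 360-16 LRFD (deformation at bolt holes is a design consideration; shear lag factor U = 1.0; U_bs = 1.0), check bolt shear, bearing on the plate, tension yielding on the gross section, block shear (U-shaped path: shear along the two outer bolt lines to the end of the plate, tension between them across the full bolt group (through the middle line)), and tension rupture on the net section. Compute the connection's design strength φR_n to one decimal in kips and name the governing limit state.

Bolt shear: A_b = π(0.875)²/4 = 0.60132 in². φR_n = 0.75 × 68 × 0.60132 × 15 × 1 = 460.0 kips.
Bearing (0.375 in plate, F_u = 70 ksi): end bolts L_c = 1.25 − 0.9375/2 = 0.78125, R_n = min(1.2×0.78125×0.375×70, 2.4×0.875×0.375×70) = 24.609 kips/bolt; interior L_c = 3.5 − 0.9375 = 2.5625, R_n = 55.125 kips/bolt. φR_n = 0.75 × (3×24.609 + 12×55.125) = 551.5 kips.
Tension yield (gross): A_g = 11.25×0.375 = 4.2188 in². φR_n = 0.90 × 50 × 4.2188 = 189.8 kips.
Block shear: shear path 2×[1.25+4×3.5] = 2×15.25 in, A_gv = 11.438, A_nv = 2×(15.25 − 4.5×1)×0.375 = 8.0625 in²; tension across gage: (5.25 − 2×1)×0.375 = 1.2188 in². R_n = min(0.6×70×8.0625, 0.6×50×11.438) + 1.0×70×1.2188 = min(338.63, 343.14) + 85.316 = 423.95 kips. φR_n = 0.75 × 423.95 = 318.0 kips.
Tension rupture (net): A_n = (11.25 − 3×1)×0.375 = 3.0938 in² (U = 1.0, A_e = A_n). φR_n = 0.75 × 70 × 3.0938 = 162.4 kips.
Governing: min(460.0, 551.5, 189.8, 318.0, 162.4) = 162.4 kips → net-section rupture.

162.4 kips (net-section rupture governs)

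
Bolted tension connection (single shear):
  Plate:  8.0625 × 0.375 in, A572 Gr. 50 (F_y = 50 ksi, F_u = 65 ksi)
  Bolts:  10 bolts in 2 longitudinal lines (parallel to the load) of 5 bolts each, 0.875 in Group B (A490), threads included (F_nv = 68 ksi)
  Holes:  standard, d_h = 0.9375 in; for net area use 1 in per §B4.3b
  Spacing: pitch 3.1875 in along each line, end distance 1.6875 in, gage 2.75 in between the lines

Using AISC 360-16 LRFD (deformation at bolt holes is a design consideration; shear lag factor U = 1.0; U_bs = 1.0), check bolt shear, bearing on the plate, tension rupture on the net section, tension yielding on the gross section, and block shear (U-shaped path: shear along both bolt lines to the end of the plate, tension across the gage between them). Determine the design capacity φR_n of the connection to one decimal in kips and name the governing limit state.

Bolt shear: A_b = π(0.875)²/4 = 0.60132 in². φR_n = 0.75 × 68 × 0.60132 × 10 × 1 = 306.7 kips.
Bearing (0.375 in plate, F_u = 65 ksi): end bolts L_c = 1.6875 − 0.9375/2 = 1.21875, R_n = min(1.2×1.21875×0.375×65, 2.4×0.875×0.375×65) = 35.648 kips/bolt; interior L_c = 3.1875 − 0.9375 = 2.25, R_n = 51.188 kips/bolt. φR_n = 0.75 × (2×35.648 + 8×51.188) = 360.6 kips.
Tension rupture (net): A_n = (8.0625 − 2×1)×0.375 = 2.2734 in² (U = 1.0, A_e = A_n). φR_n = 0.75 × 65 × 2.2734 = 110.8 kips.
Tension yield (gross): A_g = 8.0625×0.375 = 3.0234 in². φR_n = 0.90 × 50 × 3.0234 = 136.1 kips.
Block shear: shear path 2×[1.6875+4×3.1875] = 2×14.4375 in, A_gv = 10.828, A_nv = 2×(14.4375 − 4.5×1)×0.375 = 7.4531 in²; tension across gage: (2.75 − 1×1)×0.375 = 0.65625 in². R_n = min(0.6×65×7.4531, 0.6×50×10.828) + 1.0×65×0.65625 = min(290.67, 324.84) + 42.656 = 333.33 kips. φR_n = 0.75 × 333.33 = 250.0 kips.
Governing: min(306.7, 360.6, 110.8, 136.1, 250.0) = 110.8 kips → net-section rupture.

110.8 kips (net-section rupture governs)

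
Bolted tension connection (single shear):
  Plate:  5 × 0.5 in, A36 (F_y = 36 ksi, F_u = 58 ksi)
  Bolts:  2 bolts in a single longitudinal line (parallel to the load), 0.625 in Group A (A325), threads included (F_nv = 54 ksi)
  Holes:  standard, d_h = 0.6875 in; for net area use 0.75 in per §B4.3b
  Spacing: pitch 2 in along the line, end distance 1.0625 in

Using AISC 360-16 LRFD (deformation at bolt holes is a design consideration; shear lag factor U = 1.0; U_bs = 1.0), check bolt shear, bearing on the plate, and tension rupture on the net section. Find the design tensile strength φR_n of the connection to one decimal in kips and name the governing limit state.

Bolt shear: A_b = π(0.625)²/4 = 0.3068 in². φR_n = 0.75 × 54 × 0.3068 × 2 × 1 = 24.9 kips.
Bearing (0.5 in plate, F_u = 58 ksi): end bolts L_c = 1.0625 − 0.6875/2 = 0.71875, R_n = min(1.2×0.71875×0.5×58, 2.4×0.625×0.5×58) = 25.013 kips/bolt; interior L_c = 2 − 0.6875 = 1.3125, R_n = 43.5 kips/bolt. φR_n = 0.75 × (1×25.013 + 1×43.5) = 51.4 kips.
Tension rupture (net): A_n = (5 − 1×0.75)×0.5 = 2.125 in² (U = 1.0, A_e = A_n). φR_n = 0.75 × 58 × 2.125 = 92.4 kips.
Governing: min(24.9, 51.4, 92.4) = 24.9 kips → bolt shear.

24.9 kips (bolt shear governs)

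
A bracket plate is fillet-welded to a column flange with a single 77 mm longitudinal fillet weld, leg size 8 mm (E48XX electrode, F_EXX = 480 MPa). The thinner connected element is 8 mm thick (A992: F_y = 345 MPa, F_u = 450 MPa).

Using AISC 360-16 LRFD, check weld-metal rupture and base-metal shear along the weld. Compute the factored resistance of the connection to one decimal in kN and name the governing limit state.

94.1 kN (weld metal governs)

Weld metal: throat = 0.707×8 = 5.656 mm, L = 77 mm. φR_n = 0.75 × 0.6 × 480 × 5.656 × 77 = 94.1 kN.
Base metal shear (8 mm plate): yield φR_n = 1.0×0.6×345×8×77 = 127.5 kN; rupture φR_n = 0.75×0.6×450×8×77 = 124.7 kN; take 124.7 kN (rupture).
Governing: min(94.1, 124.7) = 94.1 kN → weld metal.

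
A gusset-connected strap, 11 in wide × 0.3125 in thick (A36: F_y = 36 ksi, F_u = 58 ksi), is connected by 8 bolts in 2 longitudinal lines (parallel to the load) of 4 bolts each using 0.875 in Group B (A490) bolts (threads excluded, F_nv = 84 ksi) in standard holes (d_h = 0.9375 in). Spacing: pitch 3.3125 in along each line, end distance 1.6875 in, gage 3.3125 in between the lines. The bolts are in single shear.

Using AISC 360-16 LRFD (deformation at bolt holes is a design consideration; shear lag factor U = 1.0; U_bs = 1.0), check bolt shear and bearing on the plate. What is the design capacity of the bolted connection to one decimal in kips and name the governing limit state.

Bolt shear: A_b = π(0.875)²/4 = 0.60132 in². φR_n = 0.75 × 84 × 0.60132 × 8 × 1 = 303.1 kips.
Bearing (0.3125 in plate, F_u = 58 ksi): end bolts L_c = 1.6875 − 0.9375/2 = 1.21875, R_n = min(1.2×1.21875×0.3125×58, 2.4×0.875×0.3125×58) = 26.508 kips/bolt; interior L_c = 3.3125 − 0.9375 = 2.375, R_n = 38.063 kips/bolt. φR_n = 0.75 × (2×26.508 + 6×38.063) = 211.0 kips.
Governing: min(303.1, 211.0) = 211.0 kips → bearing.

211.0 kips (bearing governs)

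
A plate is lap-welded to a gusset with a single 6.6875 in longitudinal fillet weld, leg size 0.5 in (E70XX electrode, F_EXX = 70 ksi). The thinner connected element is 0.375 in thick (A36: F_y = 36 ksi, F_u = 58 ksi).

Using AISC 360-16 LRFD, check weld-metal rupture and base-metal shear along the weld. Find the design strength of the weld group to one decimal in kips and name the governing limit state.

Weld metal: throat = 0.707×0.5 = 0.3535 in, L = 6.6875 in. φR_n = 0.75 × 0.6 × 70 × 0.3535 × 6.6875 = 74.5 kips.
Base metal shear (0.375 in plate): yield φR_n = 1.0×0.6×36×0.375×6.6875 = 54.2 kips; rupture φR_n = 0.75×0.6×58×0.375×6.6875 = 65.5 kips; take 54.2 kips (yield).
Governing: min(74.5, 54.2) = 54.2 kips → base-metal shear.

54.2 kips (base-metal shear governs)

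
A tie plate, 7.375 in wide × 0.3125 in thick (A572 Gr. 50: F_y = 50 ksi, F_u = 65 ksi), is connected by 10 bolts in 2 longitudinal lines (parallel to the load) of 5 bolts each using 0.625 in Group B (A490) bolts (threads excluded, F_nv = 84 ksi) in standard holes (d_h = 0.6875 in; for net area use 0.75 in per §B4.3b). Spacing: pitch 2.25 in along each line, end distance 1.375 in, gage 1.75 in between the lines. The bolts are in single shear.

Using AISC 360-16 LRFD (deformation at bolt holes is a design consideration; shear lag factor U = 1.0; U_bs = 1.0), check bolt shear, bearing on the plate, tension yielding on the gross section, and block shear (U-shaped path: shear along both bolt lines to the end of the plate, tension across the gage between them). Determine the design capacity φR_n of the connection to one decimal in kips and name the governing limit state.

Bolt shear: A_b = π(0.625)²/4 = 0.3068 in². φR_n = 0.75 × 84 × 0.3068 × 10 × 1 = 193.3 kips.
Bearing (0.3125 in plate, F_u = 65 ksi): end bolts L_c = 1.375 − 0.6875/2 = 1.03125, R_n = min(1.2×1.03125×0.3125×65, 2.4×0.625×0.3125×65) = 25.137 kips/bolt; interior L_c = 2.25 − 0.6875 = 1.5625, R_n = 30.469 kips/bolt. φR_n = 0.75 × (2×25.137 + 8×30.469) = 220.5 kips.
Tension yield (gross): A_g = 7.375×0.3125 = 2.3047 in². φR_n = 0.90 × 50 × 2.3047 = 103.7 kips.
Block shear: shear path 2×[1.375+4×2.25] = 2×10.375 in, A_gv = 6.4844, A_nv = 2×(10.375 − 4.5×0.75)×0.3125 = 4.375 in²; tension across gage: (1.75 − 1×0.75)×0.3125 = 0.3125 in². R_n = min(0.6×65×4.375, 0.6×50×6.4844) + 1.0×65×0.3125 = min(170.63, 194.53) + 20.313 = 190.94 kips. φR_n = 0.75 × 190.94 = 143.2 kips.
Governing: min(193.3, 220.5, 103.7, 143.2) = 103.7 kips → gross-section yield.

103.7 kips (gross-section yield governs)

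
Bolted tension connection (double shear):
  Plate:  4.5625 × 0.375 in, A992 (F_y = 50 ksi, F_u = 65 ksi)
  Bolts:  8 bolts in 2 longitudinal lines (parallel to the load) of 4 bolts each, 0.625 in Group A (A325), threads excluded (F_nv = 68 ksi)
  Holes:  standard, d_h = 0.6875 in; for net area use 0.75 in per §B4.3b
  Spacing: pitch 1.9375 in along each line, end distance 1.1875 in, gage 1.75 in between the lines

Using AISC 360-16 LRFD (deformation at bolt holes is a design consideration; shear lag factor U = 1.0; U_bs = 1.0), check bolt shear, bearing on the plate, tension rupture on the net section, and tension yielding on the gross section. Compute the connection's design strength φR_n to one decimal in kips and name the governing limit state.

Bolt shear: A_b = π(0.625)²/4 = 0.3068 in². φR_n = 0.75 × 68 × 0.3068 × 8 × 2 = 250.3 kips.
Bearing (0.375 in plate, F_u = 65 ksi): end bolts L_c = 1.1875 − 0.6875/2 = 0.84375, R_n = min(1.2×0.84375×0.375×65, 2.4×0.625×0.375×65) = 24.68 kips/bolt; interior L_c = 1.9375 − 0.6875 = 1.25, R_n = 36.563 kips/bolt. φR_n = 0.75 × (2×24.68 + 6×36.563) = 201.6 kips.
Tension rupture (net): A_n = (4.5625 − 2×0.75)×0.375 = 1.1484 in² (U = 1.0, A_e = A_n). φR_n = 0.75 × 65 × 1.1484 = 56.0 kips.
Tension yield (gross): A_g = 4.5625×0.375 = 1.7109 in². φR_n = 0.90 × 50 × 1.7109 = 77.0 kips.
Governing: min(250.3, 201.6, 56.0, 77.0) = 56.0 kips → net-section rupture.

56.0 kips (net-section rupture governs)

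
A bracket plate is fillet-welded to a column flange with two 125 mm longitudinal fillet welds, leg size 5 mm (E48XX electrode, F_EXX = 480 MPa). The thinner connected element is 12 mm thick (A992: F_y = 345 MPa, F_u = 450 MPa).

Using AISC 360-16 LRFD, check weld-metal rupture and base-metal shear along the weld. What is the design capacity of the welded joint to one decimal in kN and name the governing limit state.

190.9 kN (weld metal governs)

Weld metal: throat = 0.707×5 = 3.535 mm, L = 2×125 = 250 mm. φR_n = 0.75 × 0.6 × 480 × 3.535 × 250 = 190.9 kN.
Base metal shear (12 mm plate): yield φR_n = 1.0×0.6×345×12×250 = 621.0 kN; rupture φR_n = 0.75×0.6×450×12×250 = 607.5 kN; take 607.5 kN (rupture).
Governing: min(190.9, 607.5) = 190.9 kN → weld metal.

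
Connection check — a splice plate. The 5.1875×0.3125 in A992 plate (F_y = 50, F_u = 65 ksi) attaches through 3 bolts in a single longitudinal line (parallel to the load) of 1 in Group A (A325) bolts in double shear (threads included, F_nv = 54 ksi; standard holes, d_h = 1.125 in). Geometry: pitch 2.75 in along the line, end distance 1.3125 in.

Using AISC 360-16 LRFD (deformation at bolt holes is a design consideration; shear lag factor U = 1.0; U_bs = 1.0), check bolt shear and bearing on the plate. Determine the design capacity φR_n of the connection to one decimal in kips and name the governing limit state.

Bolt shear: A_b = π(1)²/4 = 0.7854 in². φR_n = 0.75 × 54 × 0.7854 × 3 × 2 = 190.9 kips.
Bearing (0.3125 in plate, F_u = 65 ksi): end bolts L_c = 1.3125 − 1.125/2 = 0.75, R_n = min(1.2×0.75×0.3125×65, 2.4×1×0.3125×65) = 18.281 kips/bolt; interior L_c = 2.75 − 1.125 = 1.625, R_n = 39.609 kips/bolt. φR_n = 0.75 × (1×18.281 + 2×39.609) = 73.1 kips.
Governing: min(190.9, 73.1) = 73.1 kips → bearing.

73.1 kips (bearing governs)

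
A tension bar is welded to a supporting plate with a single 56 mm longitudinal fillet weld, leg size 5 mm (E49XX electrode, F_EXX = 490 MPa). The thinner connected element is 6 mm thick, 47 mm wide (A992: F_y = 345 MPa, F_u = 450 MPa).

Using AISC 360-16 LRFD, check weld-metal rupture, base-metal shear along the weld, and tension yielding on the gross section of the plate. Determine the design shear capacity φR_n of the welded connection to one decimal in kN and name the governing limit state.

Weld metal: throat = 0.707×5 = 3.535 mm, L = 56 mm. φR_n = 0.75 × 0.6 × 490 × 3.535 × 56 = 43.7 kN.
Base metal shear (6 mm plate): yield φR_n = 1.0×0.6×345×6×56 = 69.6 kN; rupture φR_n = 0.75×0.6×450×6×56 = 68.0 kN; take 68.0 kN (rupture).
Tension yield (gross): A_g = 47×6 = 282 mm². φR_n = 0.90 × 345 × 282 = 87.6 kN.
Governing: min(43.7, 68.0, 87.6) = 43.7 kN → weld metal.

43.7 kN (weld metal governs)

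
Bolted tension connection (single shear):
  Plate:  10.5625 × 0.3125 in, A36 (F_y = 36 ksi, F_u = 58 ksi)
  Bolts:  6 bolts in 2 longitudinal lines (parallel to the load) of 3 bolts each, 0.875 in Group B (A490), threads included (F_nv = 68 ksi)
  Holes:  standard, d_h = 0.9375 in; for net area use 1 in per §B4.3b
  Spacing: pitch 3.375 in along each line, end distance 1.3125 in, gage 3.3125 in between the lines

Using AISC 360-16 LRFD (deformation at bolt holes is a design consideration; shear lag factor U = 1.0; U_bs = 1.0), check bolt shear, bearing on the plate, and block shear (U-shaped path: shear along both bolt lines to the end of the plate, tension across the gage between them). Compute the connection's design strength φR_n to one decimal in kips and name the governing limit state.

113.1 kips (block shear governs)

Bolt shear: A_b = π(0.875)²/4 = 0.60132 in². φR_n = 0.75 × 68 × 0.60132 × 6 × 1 = 184.0 kips.
Bearing (0.3125 in plate, F_u = 58 ksi): end bolts L_c = 1.3125 − 0.9375/2 = 0.84375, R_n = min(1.2×0.84375×0.3125×58, 2.4×0.875×0.3125×58) = 18.352 kips/bolt; interior L_c = 3.375 − 0.9375 = 2.4375, R_n = 38.063 kips/bolt. φR_n = 0.75 × (2×18.352 + 4×38.063) = 141.7 kips.
Block shear: shear path 2×[1.3125+2×3.375] = 2×8.0625 in, A_gv = 5.0391, A_nv = 2×(8.0625 − 2.5×1)×0.3125 = 3.4766 in²; tension across gage: (3.3125 − 1×1)×0.3125 = 0.72266 in². R_n = min(0.6×58×3.4766, 0.6×36×5.0391) + 1.0×58×0.72266 = min(120.99, 108.84) + 41.914 = 150.75 kips. φR_n = 0.75 × 150.75 = 113.1 kips.
Governing: min(184.0, 141.7, 113.1) = 113.1 kips → block shear.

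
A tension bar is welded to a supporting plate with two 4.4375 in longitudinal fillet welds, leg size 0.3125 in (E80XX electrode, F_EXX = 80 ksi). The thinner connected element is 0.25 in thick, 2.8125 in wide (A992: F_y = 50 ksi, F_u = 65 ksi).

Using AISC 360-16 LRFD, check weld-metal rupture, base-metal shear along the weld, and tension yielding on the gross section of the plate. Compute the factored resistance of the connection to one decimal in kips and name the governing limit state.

31.6 kips (gross-section yield governs)

Weld metal: throat = 0.707×0.3125 = 0.22094 in, L = 2×4.4375 = 8.875 in. φR_n = 0.75 × 0.6 × 80 × 0.22094 × 8.875 = 70.6 kips.
Base metal shear (0.25 in plate): yield φR_n = 1.0×0.6×50×0.25×8.875 = 66.6 kips; rupture φR_n = 0.75×0.6×65×0.25×8.875 = 64.9 kips; take 64.9 kips (rupture).
Tension yield (gross): A_g = 2.8125×0.25 = 0.70313 in². φR_n = 0.90 × 50 × 0.70313 = 31.6 kips.
Governing: min(70.6, 64.9, 31.6) = 31.6 kips → gross-section yield.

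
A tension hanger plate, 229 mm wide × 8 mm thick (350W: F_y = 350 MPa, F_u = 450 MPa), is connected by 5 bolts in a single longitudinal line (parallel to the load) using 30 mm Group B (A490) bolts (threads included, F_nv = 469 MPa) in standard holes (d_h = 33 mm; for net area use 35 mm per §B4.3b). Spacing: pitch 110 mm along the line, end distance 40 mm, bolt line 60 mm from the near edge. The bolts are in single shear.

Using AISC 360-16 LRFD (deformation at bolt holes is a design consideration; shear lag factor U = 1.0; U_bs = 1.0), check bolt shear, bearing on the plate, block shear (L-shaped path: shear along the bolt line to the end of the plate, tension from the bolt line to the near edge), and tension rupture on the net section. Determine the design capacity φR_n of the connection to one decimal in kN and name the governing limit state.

523.8 kN (net-section rupture governs)

Bolt shear: A_b = π(30)²/4 = 706.86 mm². φR_n = 0.75 × 469 × 706.86 × 5 × 1 = 1243.2 kN.
Bearing (8 mm plate, F_u = 450 MPa): end bolts L_c = 40 − 33/2 = 23.5, R_n = min(1.2×23.5×8×450, 2.4×30×8×450) = 101.52 kN/bolt; interior L_c = 110 − 33 = 77, R_n = 259.2 kN/bolt. φR_n = 0.75 × (1×101.52 + 4×259.2) = 853.7 kN.
Block shear: shear path 1×[40+4×110] = 1×480 mm, A_gv = 3840, A_nv = 1×(480 − 4.5×35)×8 = 2580 mm²; tension to near edge: (60 − 0.5×35)×8 = 340 mm². R_n = min(0.6×450×2580, 0.6×350×3840) + 1.0×450×340 = min(696.6, 806.4) + 153 = 849.6 kN. φR_n = 0.75 × 849.6 = 637.2 kN.
Tension rupture (net): A_n = (229 − 1×35)×8 = 1552 mm² (U = 1.0, A_e = A_n). φR_n = 0.75 × 450 × 1552 = 523.8 kN.
Governing: min(1243.2, 853.7, 637.2, 523.8) = 523.8 kN → net-section rupture.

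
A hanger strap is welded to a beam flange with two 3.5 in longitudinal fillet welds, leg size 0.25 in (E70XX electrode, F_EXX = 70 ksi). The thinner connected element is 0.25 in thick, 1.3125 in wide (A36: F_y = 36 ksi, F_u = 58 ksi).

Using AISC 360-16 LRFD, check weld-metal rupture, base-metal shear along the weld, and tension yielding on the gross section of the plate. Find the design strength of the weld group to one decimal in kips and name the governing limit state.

Weld metal: throat = 0.707×0.25 = 0.17675 in, L = 2×3.5 = 7 in. φR_n = 0.75 × 0.6 × 70 × 0.17675 × 7 = 39.0 kips.
Base metal shear (0.25 in plate): yield φR_n = 1.0×0.6×36×0.25×7 = 37.8 kips; rupture φR_n = 0.75×0.6×58×0.25×7 = 45.7 kips; take 37.8 kips (yield).
Tension yield (gross): A_g = 1.3125×0.25 = 0.32813 in². φR_n = 0.90 × 36 × 0.32813 = 10.6 kips.
Governing: min(39.0, 37.8, 10.6) = 10.6 kips → gross-section yield.

10.6 kips (gross-section yield governs)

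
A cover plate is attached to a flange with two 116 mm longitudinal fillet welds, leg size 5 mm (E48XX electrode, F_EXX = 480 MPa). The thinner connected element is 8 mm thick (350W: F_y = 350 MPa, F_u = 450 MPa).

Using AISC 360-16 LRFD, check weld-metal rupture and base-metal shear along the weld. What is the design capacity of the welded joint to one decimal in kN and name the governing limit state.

Weld metal: throat = 0.707×5 = 3.535 mm, L = 2×116 = 232 mm. φR_n = 0.75 × 0.6 × 480 × 3.535 × 232 = 177.1 kN.
Base metal shear (8 mm plate): yield φR_n = 1.0×0.6×350×8×232 = 389.8 kN; rupture φR_n = 0.75×0.6×450×8×232 = 375.8 kN; take 375.8 kN (rupture).
Governing: min(177.1, 375.8) = 177.1 kN → weld metal.

177.1 kN (weld metal governs)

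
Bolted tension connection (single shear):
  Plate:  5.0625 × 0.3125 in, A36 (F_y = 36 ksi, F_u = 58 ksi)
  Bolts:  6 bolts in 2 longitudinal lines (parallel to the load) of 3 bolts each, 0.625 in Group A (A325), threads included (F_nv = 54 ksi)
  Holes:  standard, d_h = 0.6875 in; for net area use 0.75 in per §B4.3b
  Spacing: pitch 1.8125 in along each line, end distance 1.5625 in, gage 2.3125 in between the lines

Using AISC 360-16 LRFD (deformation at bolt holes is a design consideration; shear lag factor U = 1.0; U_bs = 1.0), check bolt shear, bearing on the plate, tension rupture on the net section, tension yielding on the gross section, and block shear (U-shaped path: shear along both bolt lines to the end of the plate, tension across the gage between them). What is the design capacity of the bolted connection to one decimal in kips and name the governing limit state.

Bolt shear: A_b = π(0.625)²/4 = 0.3068 in². φR_n = 0.75 × 54 × 0.3068 × 6 × 1 = 74.6 kips.
Bearing (0.3125 in plate, F_u = 58 ksi): end bolts L_c = 1.5625 − 0.6875/2 = 1.21875, R_n = min(1.2×1.21875×0.3125×58, 2.4×0.625×0.3125×58) = 26.508 kips/bolt; interior L_c = 1.8125 − 0.6875 = 1.125, R_n = 24.469 kips/bolt. φR_n = 0.75 × (2×26.508 + 4×24.469) = 113.2 kips.
Tension rupture (net): A_n = (5.0625 − 2×0.75)×0.3125 = 1.1133 in² (U = 1.0, A_e = A_n). φR_n = 0.75 × 58 × 1.1133 = 48.4 kips.
Tension yield (gross): A_g = 5.0625×0.3125 = 1.582 in². φR_n = 0.90 × 36 × 1.582 = 51.3 kips.
Block shear: shear path 2×[1.5625+2×1.8125] = 2×5.1875 in, A_gv = 3.2422, A_nv = 2×(5.1875 − 2.5×0.75)×0.3125 = 2.0703 in²; tension across gage: (2.3125 − 1×0.75)×0.3125 = 0.48828 in². R_n = min(0.6×58×2.0703, 0.6×36×3.2422) + 1.0×58×0.48828 = min(72.046, 70.032) + 28.32 = 98.352 kips. φR_n = 0.75 × 98.352 = 73.8 kips.
Governing: min(74.6, 113.2, 48.4, 51.3, 73.8) = 48.4 kips → net-section rupture.

48.4 kips (net-section rupture governs)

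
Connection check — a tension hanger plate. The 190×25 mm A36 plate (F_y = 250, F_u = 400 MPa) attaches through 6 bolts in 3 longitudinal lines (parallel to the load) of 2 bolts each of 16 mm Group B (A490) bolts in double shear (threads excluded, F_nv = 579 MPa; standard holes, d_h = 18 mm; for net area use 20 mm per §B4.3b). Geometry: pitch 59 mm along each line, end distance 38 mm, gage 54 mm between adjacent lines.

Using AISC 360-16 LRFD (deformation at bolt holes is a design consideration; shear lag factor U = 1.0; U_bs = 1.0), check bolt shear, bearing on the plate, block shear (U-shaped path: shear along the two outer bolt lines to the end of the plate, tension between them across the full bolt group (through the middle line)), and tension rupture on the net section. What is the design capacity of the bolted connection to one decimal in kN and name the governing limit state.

Bolt shear: A_b = π(16)²/4 = 201.06 mm². φR_n = 0.75 × 579 × 201.06 × 6 × 2 = 1047.7 kN.
Bearing (25 mm plate, F_u = 400 MPa): end bolts L_c = 38 − 18/2 = 29, R_n = min(1.2×29×25×400, 2.4×16×25×400) = 348 kN/bolt; interior L_c = 59 − 18 = 41, R_n = 384 kN/bolt. φR_n = 0.75 × (3×348 + 3×384) = 1647.0 kN.
Block shear: shear path 2×[38+1×59] = 2×97 mm, A_gv = 4850, A_nv = 2×(97 − 1.5×20)×25 = 3350 mm²; tension across gage: (108 − 2×20)×25 = 1700 mm². R_n = min(0.6×400×3350, 0.6×250×4850) + 1.0×400×1700 = min(804, 727.5) + 680 = 1407.5 kN. φR_n = 0.75 × 1407.5 = 1055.6 kN.
Tension rupture (net): A_n = (190 − 3×20)×25 = 3250 mm² (U = 1.0, A_e = A_n). φR_n = 0.75 × 400 × 3250 = 975.0 kN.
Governing: min(1047.7, 1647.0, 1055.6, 975.0) = 975.0 kN → net-section rupture.

975.0 kN (net-section rupture governs)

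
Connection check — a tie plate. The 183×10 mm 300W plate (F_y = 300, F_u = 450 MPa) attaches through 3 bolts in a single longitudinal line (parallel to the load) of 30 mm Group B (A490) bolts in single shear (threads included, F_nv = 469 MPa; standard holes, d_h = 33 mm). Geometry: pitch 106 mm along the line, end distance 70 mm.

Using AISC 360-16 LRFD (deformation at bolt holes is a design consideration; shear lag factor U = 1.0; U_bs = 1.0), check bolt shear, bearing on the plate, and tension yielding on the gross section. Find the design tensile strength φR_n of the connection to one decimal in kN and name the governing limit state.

494.1 kN (gross-section yield governs)

Bolt shear: A_b = π(30)²/4 = 706.86 mm². φR_n = 0.75 × 469 × 706.86 × 3 × 1 = 745.9 kN.
Bearing (10 mm plate, F_u = 450 MPa): end bolts L_c = 70 − 33/2 = 53.5, R_n = min(1.2×53.5×10×450, 2.4×30×10×450) = 288.9 kN/bolt; interior L_c = 106 − 33 = 73, R_n = 324 kN/bolt. φR_n = 0.75 × (1×288.9 + 2×324) = 702.7 kN.
Tension yield (gross): A_g = 183×10 = 1830 mm². φR_n = 0.90 × 300 × 1830 = 494.1 kN.
Governing: min(745.9, 702.7, 494.1) = 494.1 kN → gross-section yield.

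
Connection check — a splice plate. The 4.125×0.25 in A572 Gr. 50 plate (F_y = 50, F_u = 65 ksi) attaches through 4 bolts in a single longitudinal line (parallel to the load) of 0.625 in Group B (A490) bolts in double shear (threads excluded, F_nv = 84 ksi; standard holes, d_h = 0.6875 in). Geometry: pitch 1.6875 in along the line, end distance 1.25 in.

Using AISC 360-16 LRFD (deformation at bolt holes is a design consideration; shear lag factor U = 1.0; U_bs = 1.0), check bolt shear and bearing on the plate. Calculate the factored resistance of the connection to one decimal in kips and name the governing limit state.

Bolt shear: A_b = π(0.625)²/4 = 0.3068 in². φR_n = 0.75 × 84 × 0.3068 × 4 × 2 = 154.6 kips.
Bearing (0.25 in plate, F_u = 65 ksi): end bolts L_c = 1.25 − 0.6875/2 = 0.90625, R_n = min(1.2×0.90625×0.25×65, 2.4×0.625×0.25×65) = 17.672 kips/bolt; interior L_c = 1.6875 − 0.6875 = 1, R_n = 19.5 kips/bolt. φR_n = 0.75 × (1×17.672 + 3×19.5) = 57.1 kips.
Governing: min(154.6, 57.1) = 57.1 kips → bearing.

57.1 kips (bearing governs)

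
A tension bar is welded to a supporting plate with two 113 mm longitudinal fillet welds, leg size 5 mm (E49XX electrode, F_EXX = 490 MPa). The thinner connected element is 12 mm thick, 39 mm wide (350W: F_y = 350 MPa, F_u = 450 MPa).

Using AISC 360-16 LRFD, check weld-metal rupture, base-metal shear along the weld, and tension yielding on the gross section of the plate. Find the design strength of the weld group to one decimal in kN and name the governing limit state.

Weld metal: throat = 0.707×5 = 3.535 mm, L = 2×113 = 226 mm. φR_n = 0.75 × 0.6 × 490 × 3.535 × 226 = 176.2 kN.
Base metal shear (12 mm plate): yield φR_n = 1.0×0.6×350×12×226 = 569.5 kN; rupture φR_n = 0.75×0.6×450×12×226 = 549.2 kN; take 549.2 kN (rupture).
Tension yield (gross): A_g = 39×12 = 468 mm². φR_n = 0.90 × 350 × 468 = 147.4 kN.
Governing: min(176.2, 549.2, 147.4) = 147.4 kN → gross-section yield.

147.4 kN (gross-section yield governs)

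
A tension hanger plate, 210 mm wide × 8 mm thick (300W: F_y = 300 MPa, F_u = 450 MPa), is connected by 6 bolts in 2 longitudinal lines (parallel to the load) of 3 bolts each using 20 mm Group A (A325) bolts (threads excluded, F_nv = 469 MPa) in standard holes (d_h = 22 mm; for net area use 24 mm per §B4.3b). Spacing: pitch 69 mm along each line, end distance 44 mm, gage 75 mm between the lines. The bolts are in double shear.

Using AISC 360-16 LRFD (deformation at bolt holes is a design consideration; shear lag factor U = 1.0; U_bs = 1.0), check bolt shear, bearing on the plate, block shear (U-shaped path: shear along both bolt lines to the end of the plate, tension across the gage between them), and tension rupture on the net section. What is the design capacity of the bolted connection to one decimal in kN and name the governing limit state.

Bolt shear: A_b = π(20)²/4 = 314.16 mm². φR_n = 0.75 × 469 × 314.16 × 6 × 2 = 1326.1 kN.
Bearing (8 mm plate, F_u = 450 MPa): end bolts L_c = 44 − 22/2 = 33, R_n = min(1.2×33×8×450, 2.4×20×8×450) = 142.56 kN/bolt; interior L_c = 69 − 22 = 47, R_n = 172.8 kN/bolt. φR_n = 0.75 × (2×142.56 + 4×172.8) = 732.2 kN.
Block shear: shear path 2×[44+2×69] = 2×182 mm, A_gv = 2912, A_nv = 2×(182 − 2.5×24)×8 = 1952 mm²; tension across gage: (75 − 1×24)×8 = 408 mm². R_n = min(0.6×450×1952, 0.6×300×2912) + 1.0×450×408 = min(527.04, 524.16) + 183.6 = 707.76 kN. φR_n = 0.75 × 707.76 = 530.8 kN.
Tension rupture (net): A_n = (210 − 2×24)×8 = 1296 mm² (U = 1.0, A_e = A_n). φR_n = 0.75 × 450 × 1296 = 437.4 kN.
Governing: min(1326.1, 732.2, 530.8, 437.4) = 437.4 kN → net-section rupture.

437.4 kN (net-section rupture governs)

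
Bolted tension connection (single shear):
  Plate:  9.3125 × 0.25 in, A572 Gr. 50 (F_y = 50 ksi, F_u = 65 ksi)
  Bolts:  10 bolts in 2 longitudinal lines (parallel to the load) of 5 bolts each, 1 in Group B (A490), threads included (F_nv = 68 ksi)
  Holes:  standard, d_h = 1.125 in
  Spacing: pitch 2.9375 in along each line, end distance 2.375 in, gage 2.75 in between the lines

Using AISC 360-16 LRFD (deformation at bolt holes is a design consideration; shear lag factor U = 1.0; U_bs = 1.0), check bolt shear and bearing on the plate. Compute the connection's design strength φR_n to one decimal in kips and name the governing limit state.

Bolt shear: A_b = π(1)²/4 = 0.7854 in². φR_n = 0.75 × 68 × 0.7854 × 10 × 1 = 400.6 kips.
Bearing (0.25 in plate, F_u = 65 ksi): end bolts L_c = 2.375 − 1.125/2 = 1.8125, R_n = min(1.2×1.8125×0.25×65, 2.4×1×0.25×65) = 35.344 kips/bolt; interior L_c = 2.9375 − 1.125 = 1.8125, R_n = 35.344 kips/bolt. φR_n = 0.75 × (2×35.344 + 8×35.344) = 265.1 kips.
Governing: min(400.6, 265.1) = 265.1 kips → bearing.

265.1 kips (bearing governs)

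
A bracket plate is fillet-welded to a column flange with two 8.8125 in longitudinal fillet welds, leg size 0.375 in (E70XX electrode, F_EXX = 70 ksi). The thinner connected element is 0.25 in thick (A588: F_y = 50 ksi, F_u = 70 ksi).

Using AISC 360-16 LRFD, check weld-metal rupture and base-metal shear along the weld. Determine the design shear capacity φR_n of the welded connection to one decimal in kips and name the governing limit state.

Weld metal: throat = 0.707×0.375 = 0.26513 in, L = 2×8.8125 = 17.625 in. φR_n = 0.75 × 0.6 × 70 × 0.26513 × 17.625 = 147.2 kips.
Base metal shear (0.25 in plate): yield φR_n = 1.0×0.6×50×0.25×17.625 = 132.2 kips; rupture φR_n = 0.75×0.6×70×0.25×17.625 = 138.8 kips; take 132.2 kips (yield).
Governing: min(147.2, 132.2) = 132.2 kips → base-metal shear.

132.2 kips (base-metal shear governs)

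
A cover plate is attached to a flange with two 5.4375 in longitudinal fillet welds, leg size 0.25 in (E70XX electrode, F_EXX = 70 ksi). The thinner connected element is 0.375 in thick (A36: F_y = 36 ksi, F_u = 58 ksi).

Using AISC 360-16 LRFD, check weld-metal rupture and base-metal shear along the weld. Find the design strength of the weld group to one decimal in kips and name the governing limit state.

Weld metal: throat = 0.707×0.25 = 0.17675 in, L = 2×5.4375 = 10.875 in. φR_n = 0.75 × 0.6 × 70 × 0.17675 × 10.875 = 60.5 kips.
Base metal shear (0.375 in plate): yield φR_n = 1.0×0.6×36×0.375×10.875 = 88.1 kips; rupture φR_n = 0.75×0.6×58×0.375×10.875 = 106.4 kips; take 88.1 kips (yield).
Governing: min(60.5, 88.1) = 60.5 kips → weld metal.

60.5 kips (weld metal governs)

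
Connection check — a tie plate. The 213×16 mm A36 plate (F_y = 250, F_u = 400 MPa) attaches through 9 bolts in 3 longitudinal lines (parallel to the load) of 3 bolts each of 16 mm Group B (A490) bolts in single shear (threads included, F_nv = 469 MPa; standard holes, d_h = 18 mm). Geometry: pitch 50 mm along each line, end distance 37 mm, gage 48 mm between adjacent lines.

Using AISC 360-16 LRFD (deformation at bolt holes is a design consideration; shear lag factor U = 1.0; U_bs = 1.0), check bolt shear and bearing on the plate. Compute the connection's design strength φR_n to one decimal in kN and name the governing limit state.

Bolt shear: A_b = π(16)²/4 = 201.06 mm². φR_n = 0.75 × 469 × 201.06 × 9 × 1 = 636.5 kN.
Bearing (16 mm plate, F_u = 400 MPa): end bolts L_c = 37 − 18/2 = 28, R_n = min(1.2×28×16×400, 2.4×16×16×400) = 215.04 kN/bolt; interior L_c = 50 − 18 = 32, R_n = 245.76 kN/bolt. φR_n = 0.75 × (3×215.04 + 6×245.76) = 1589.8 kN.
Governing: min(636.5, 1589.8) = 636.5 kN → bolt shear.

636.5 kN (bolt shear governs)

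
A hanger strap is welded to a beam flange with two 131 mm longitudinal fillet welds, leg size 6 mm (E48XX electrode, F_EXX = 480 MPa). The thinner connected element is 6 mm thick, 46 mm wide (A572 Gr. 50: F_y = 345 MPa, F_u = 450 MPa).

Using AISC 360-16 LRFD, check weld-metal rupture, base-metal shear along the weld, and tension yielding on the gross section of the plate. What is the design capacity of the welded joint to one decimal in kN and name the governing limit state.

85.7 kN (gross-section yield governs)

Weld metal: throat = 0.707×6 = 4.242 mm, L = 2×131 = 262 mm. φR_n = 0.75 × 0.6 × 480 × 4.242 × 262 = 240.1 kN.
Base metal shear (6 mm plate): yield φR_n = 1.0×0.6×345×6×262 = 325.4 kN; rupture φR_n = 0.75×0.6×450×6×262 = 318.3 kN; take 318.3 kN (rupture).
Tension yield (gross): A_g = 46×6 = 276 mm². φR_n = 0.90 × 345 × 276 = 85.7 kN.
Governing: min(240.1, 318.3, 85.7) = 85.7 kN → gross-section yield.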